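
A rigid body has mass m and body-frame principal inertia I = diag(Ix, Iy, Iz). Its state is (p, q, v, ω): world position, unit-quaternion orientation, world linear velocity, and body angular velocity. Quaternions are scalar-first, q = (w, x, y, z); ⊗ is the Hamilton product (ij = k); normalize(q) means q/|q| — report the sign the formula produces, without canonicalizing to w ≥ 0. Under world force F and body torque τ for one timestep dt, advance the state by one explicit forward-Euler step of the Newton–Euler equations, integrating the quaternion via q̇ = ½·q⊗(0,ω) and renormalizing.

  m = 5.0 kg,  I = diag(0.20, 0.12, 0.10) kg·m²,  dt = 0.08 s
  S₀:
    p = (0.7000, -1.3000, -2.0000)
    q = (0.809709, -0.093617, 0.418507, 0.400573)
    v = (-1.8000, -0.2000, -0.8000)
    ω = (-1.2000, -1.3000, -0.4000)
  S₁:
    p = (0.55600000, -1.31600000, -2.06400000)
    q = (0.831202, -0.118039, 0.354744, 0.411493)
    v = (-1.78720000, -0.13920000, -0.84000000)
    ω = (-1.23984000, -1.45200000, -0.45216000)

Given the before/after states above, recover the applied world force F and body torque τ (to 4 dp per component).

ω₁ − ω₀ = (-0.03984000, -0.15200000, -0.05216000)
applied torque τ = (-0.1100, -0.1800, -0.1900)
velocity change Δv = (0.01280000, 0.06080000, -0.04000000)
applied force F = (0.8000, 3.8000, -2.5000)

F = (0.8000, 3.8000, -2.5000)
τ = (-0.1100, -0.1800, -0.1900)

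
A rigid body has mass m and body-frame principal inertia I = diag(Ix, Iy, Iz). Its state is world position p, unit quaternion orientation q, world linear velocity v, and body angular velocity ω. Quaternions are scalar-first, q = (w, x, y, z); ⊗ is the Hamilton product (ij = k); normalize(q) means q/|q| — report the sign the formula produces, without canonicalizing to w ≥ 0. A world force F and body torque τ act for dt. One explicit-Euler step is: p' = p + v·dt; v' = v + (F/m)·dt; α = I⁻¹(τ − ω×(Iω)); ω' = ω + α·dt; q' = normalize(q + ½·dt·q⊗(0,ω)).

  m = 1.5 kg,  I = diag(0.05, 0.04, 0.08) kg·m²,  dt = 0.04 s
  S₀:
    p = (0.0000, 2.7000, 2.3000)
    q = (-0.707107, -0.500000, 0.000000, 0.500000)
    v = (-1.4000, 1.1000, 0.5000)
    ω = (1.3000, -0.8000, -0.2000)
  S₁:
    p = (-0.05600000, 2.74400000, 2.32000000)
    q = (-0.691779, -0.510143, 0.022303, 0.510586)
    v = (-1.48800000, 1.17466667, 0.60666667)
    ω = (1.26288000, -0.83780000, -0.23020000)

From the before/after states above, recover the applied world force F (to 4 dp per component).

F = (-3.3000, 2.8000, 4.0000)

v₁ − v₀ = (-0.08800000, 0.07466667, 0.10666667)
m·(v₁−v₀)/dt = (-3.3000, 2.8000, 4.0000)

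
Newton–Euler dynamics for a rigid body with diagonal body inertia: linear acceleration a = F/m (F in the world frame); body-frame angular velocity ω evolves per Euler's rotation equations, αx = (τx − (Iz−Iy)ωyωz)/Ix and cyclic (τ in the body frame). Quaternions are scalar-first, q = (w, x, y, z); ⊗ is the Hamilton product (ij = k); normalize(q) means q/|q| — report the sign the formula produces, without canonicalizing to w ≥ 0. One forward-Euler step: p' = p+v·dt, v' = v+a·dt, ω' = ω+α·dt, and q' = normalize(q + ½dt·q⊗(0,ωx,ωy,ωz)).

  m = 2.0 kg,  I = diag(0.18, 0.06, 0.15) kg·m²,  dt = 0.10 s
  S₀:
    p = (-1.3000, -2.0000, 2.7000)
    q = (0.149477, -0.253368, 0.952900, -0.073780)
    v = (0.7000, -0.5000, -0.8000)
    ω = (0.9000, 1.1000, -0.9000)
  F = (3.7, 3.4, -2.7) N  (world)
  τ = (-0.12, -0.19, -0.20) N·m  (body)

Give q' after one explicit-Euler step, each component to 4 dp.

Hamilton product q⊗(0,ω) = (-0.8865608, -0.6419227, -0.1300085, -1.2708441)
updated quaternion q' = (0.1048, -0.2845, 0.9431, -0.1368)

q' = (0.1048, -0.2845, 0.9431, -0.1368)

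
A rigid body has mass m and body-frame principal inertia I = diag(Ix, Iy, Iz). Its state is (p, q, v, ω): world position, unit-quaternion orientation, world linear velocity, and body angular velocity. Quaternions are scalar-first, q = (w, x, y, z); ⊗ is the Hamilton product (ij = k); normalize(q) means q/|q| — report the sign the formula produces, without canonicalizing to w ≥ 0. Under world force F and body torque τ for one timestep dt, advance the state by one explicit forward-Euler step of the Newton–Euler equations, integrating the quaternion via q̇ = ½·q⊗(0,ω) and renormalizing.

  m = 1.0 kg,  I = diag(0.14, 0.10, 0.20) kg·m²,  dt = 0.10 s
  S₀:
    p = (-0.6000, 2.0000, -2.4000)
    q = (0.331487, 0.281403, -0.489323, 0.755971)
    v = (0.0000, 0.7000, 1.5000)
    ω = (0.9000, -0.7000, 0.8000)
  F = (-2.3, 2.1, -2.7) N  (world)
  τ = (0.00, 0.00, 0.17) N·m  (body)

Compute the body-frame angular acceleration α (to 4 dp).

ω×(Iω) gyroscopic = (-0.0560, -0.0432, 0.0252)
α = I⁻¹(τ − ω×Iω) = (0.4000, 0.4320, 0.7240)

α = (0.4000, 0.4320, 0.7240)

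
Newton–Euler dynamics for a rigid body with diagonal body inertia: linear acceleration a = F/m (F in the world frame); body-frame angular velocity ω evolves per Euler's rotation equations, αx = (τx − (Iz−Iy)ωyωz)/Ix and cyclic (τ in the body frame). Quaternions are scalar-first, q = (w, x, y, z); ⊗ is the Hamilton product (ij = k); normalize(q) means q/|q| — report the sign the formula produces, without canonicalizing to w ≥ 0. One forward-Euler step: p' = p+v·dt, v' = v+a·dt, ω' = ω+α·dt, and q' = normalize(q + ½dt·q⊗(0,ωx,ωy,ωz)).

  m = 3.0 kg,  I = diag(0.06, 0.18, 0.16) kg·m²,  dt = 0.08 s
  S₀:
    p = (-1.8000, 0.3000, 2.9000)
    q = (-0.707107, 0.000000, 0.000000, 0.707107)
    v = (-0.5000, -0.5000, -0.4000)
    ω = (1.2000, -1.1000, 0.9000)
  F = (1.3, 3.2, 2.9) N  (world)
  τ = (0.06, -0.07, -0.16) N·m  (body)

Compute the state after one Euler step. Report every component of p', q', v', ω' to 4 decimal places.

p + v·dt = (-1.8400, 0.2600, 2.8680)
v + (F/m)dt = (-0.4653, -0.4147, -0.3227)
precession coupling ω×(Iω) = (0.0198, -0.1080, -0.1584)
(τ − ω×Iω)/I = (0.6700, 0.2111, -0.0100)
new body rate ω' = (1.2536, -1.0831, 0.8992)
q⊗(0,ω) = (-0.6363963, -0.0707107, 1.6263461, -0.6363963)
updated quaternion q' = (-0.7305, -0.0028, 0.0649, 0.6798)

p' = (-1.8400, 0.2600, 2.8680)
q' = (-0.7305, -0.0028, 0.0649, 0.6798)
v' = (-0.4653, -0.4147, -0.3227)
ω' = (1.2536, -1.0831, 0.8992)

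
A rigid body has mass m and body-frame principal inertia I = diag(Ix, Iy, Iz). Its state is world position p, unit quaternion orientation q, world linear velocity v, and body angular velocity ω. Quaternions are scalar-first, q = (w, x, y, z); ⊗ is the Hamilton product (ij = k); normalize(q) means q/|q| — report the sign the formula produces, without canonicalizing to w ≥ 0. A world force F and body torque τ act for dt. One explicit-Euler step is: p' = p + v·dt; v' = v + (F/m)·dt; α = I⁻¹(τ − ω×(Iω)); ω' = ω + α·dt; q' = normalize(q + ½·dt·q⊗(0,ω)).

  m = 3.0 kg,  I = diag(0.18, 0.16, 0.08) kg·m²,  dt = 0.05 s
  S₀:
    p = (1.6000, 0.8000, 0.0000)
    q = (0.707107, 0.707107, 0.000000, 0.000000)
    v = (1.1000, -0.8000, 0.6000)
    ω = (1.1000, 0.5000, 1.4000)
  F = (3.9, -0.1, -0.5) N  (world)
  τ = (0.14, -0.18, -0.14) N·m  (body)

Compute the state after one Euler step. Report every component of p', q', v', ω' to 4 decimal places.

new position p' = (1.6550, 0.7600, 0.0300)
new velocity v' = (1.1650, -0.8017, 0.5917)
α = I⁻¹(τ − ω×Iω) = (1.0889, -2.0875, -1.6125)
ω' = ω + α·dt = (1.1544, 0.3956, 1.3194)
2q̇ = q⊗(0,ω) = (-0.7778177, 0.7778177, -0.6363963, 1.3435033)
q + ½dt·q⊗(0,ω), renormalized = (0.6869, 0.7258, -0.0159, 0.0336)

p' = (1.6550, 0.7600, 0.0300)
q' = (0.6869, 0.7258, -0.0159, 0.0336)
v' = (1.1650, -0.8017, 0.5917)
ω' = (1.1544, 0.3956, 1.3194)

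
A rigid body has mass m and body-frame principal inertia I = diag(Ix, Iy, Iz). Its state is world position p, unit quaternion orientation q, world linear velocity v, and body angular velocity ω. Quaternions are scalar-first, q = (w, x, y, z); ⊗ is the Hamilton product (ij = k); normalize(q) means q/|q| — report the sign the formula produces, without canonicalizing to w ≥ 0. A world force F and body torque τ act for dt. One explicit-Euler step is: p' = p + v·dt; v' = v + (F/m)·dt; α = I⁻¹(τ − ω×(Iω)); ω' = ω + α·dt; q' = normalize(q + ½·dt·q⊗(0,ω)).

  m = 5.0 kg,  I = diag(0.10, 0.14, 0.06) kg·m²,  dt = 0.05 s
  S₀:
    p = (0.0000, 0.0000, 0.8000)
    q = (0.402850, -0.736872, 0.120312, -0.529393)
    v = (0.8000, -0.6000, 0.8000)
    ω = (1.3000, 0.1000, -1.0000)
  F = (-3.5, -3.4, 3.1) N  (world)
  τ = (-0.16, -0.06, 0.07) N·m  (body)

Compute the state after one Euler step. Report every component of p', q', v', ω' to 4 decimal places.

p' = (0.0400, -0.0300, 0.8400)
q' = (0.4129, -0.7249, 0.0856, -0.5448)
v' = (0.7650, -0.6340, 0.8310)
ω' = (1.2160, 0.0971, -0.9460)

(τ − ω×Iω)/I = (-1.6800, -0.0571, 1.0800)
new body rate ω' = (1.2160, 0.0971, -0.9460)
Hamilton product q⊗(0,ω) = (0.4165094, 0.4563323, -1.3847979, -0.6329428)
q + ½dt·q⊗(0,ω), renormalized = (0.4129, -0.7249, 0.0856, -0.5448)
new position p' = (0.0400, -0.0300, 0.8400)
v + (F/m)dt = (0.7650, -0.6340, 0.8310)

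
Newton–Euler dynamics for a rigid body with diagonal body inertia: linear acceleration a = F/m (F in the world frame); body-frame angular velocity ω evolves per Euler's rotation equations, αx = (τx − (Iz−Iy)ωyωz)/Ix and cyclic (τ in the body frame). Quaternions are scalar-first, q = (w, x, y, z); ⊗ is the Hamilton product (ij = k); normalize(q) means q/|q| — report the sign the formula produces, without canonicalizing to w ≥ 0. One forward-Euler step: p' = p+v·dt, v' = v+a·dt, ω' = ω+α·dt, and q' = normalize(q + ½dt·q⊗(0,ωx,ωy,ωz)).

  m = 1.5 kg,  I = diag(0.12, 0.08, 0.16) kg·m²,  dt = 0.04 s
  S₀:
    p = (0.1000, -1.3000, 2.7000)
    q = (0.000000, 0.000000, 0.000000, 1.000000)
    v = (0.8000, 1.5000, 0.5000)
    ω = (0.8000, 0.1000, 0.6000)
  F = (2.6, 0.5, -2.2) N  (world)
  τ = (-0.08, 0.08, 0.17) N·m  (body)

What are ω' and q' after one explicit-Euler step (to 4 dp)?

gyro term ω×Iω = (0.0048, -0.0192, -0.0032)
(τ − ω×Iω)/I = (-0.7067, 1.2400, 1.0825)
ω' = ω + α·dt = (0.7717, 0.1496, 0.6433)
q⊗(0,ω) = (-0.6000000, -0.1000000, 0.8000000, 0.0000000)
q' = normalize(q + ½dt·q⊗(0,ω)) = (-0.0120, -0.0020, 0.0160, 0.9998)

ω' = (0.7717, 0.1496, 0.6433)
q' = (-0.0120, -0.0020, 0.0160, 0.9998)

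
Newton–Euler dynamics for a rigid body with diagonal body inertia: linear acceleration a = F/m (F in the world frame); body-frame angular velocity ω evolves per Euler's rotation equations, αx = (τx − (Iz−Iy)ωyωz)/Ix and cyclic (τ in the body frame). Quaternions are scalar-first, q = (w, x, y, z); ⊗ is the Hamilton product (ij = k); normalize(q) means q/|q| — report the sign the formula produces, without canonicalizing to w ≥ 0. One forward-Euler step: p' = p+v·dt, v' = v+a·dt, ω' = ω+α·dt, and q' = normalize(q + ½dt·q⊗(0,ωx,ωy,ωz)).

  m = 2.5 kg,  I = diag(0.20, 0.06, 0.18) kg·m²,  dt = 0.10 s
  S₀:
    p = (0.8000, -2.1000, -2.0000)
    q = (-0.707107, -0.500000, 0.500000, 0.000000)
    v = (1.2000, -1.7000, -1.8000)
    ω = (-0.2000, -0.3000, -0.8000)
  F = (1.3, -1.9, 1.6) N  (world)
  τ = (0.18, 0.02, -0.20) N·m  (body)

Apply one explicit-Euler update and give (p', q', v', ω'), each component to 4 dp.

p' = (0.9200, -2.2700, -2.1800)
q' = (-0.7039, -0.5124, 0.4901, 0.0407)
v' = (1.2520, -1.7760, -1.7360)
ω' = (-0.1244, -0.2720, -0.9064)

linear accel F/m = (0.5200, -0.7600, 0.6400)
p' = p + v·dt = (0.9200, -2.2700, -2.1800)
v' = v + a·dt = (1.2520, -1.7760, -1.7360)
precession coupling ω×(Iω) = (0.0288, 0.0032, -0.0084)
angular accel α = (0.7560, 0.2800, -1.0644)
ω' = ω + α·dt = (-0.1244, -0.2720, -0.9064)
Hamilton product q⊗(0,ω) = (0.0500000, -0.2585786, -0.1878679, 0.8156856)
q' = normalize(q + ½dt·q⊗(0,ω)) = (-0.7039, -0.5124, 0.4901, 0.0407)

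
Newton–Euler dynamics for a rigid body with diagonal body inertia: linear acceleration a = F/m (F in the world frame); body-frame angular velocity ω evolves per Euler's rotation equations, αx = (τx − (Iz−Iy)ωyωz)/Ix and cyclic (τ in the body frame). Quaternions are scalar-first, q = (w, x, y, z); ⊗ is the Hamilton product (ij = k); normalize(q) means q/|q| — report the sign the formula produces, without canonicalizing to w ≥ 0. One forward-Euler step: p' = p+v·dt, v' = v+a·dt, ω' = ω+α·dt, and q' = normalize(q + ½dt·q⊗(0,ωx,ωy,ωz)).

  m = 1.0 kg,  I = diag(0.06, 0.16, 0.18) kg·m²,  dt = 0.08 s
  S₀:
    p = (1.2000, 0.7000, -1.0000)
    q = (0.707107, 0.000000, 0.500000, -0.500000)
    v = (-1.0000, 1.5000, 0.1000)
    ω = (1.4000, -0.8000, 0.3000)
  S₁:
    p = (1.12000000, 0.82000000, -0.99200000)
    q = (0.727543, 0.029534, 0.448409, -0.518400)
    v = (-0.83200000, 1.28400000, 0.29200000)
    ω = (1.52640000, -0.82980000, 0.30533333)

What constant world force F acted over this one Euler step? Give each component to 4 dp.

velocity change Δv = (0.16800000, -0.21600000, 0.19200000)
F = m·Δv/dt = (2.1000, -2.7000, 2.4000)

F = (2.1000, -2.7000, 2.4000)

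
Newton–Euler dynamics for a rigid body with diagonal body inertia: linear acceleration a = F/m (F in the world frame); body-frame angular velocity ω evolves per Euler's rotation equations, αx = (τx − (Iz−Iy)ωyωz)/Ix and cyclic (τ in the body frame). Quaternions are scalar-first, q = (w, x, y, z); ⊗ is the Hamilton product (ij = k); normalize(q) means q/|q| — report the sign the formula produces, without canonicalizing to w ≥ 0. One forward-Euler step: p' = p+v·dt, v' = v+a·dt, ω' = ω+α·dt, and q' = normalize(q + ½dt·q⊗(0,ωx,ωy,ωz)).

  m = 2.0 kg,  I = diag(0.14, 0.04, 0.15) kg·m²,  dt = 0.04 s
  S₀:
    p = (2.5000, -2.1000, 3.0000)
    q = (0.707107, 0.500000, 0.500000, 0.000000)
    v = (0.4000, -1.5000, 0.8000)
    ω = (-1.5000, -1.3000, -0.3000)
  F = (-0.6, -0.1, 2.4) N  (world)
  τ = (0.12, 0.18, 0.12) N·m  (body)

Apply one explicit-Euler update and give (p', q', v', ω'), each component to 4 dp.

p' = (2.5160, -2.1600, 3.0320)
q' = (0.7345, 0.4754, 0.4842, -0.0022)
v' = (0.3880, -1.5020, 0.8480)
ω' = (-1.4780, -1.1155, -0.2160)

ω×(Iω) gyroscopic = (0.0429, -0.0045, -0.1950)
(τ − ω×Iω)/I = (0.5507, 4.6125, 2.1000)
new body rate ω' = (-1.4780, -1.1155, -0.2160)
2q̇ = q⊗(0,ω) = (1.4000000, -1.2106605, -0.7692391, -0.1121321)
updated quaternion q' = (0.7345, 0.4754, 0.4842, -0.0022)
p' = p + v·dt = (2.5160, -2.1600, 3.0320)
v + (F/m)dt = (0.3880, -1.5020, 0.8480)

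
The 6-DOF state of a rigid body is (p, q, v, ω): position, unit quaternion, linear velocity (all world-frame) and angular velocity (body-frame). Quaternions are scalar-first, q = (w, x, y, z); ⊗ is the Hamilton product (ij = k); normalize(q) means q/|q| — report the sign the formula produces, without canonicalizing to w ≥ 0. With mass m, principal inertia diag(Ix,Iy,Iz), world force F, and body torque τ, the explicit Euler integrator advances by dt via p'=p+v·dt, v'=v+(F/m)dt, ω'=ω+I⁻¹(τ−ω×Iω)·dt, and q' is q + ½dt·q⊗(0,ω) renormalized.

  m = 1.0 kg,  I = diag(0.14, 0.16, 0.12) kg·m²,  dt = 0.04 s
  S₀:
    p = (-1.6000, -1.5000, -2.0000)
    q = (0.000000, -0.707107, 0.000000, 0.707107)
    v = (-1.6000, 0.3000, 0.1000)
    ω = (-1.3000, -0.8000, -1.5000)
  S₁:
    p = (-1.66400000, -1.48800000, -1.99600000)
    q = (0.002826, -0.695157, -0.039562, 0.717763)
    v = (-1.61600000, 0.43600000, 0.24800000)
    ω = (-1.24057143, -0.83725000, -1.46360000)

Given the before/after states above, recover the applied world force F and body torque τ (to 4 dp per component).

F = (-0.4000, 3.4000, 3.7000)
τ = (0.1600, -0.1100, 0.1300)

Δω = ω₁−ω₀ = (0.05942857, -0.03725000, 0.03640000)
gyro term ω₀×Iω₀ = (-0.0480, 0.0390, 0.0208)
τ = I·(Δω/dt) + ω₀×(Iω₀) = (0.1600, -0.1100, 0.1300)
v₁ − v₀ = (-0.01600000, 0.13600000, 0.14800000)
applied force F = (-0.4000, 3.4000, 3.7000)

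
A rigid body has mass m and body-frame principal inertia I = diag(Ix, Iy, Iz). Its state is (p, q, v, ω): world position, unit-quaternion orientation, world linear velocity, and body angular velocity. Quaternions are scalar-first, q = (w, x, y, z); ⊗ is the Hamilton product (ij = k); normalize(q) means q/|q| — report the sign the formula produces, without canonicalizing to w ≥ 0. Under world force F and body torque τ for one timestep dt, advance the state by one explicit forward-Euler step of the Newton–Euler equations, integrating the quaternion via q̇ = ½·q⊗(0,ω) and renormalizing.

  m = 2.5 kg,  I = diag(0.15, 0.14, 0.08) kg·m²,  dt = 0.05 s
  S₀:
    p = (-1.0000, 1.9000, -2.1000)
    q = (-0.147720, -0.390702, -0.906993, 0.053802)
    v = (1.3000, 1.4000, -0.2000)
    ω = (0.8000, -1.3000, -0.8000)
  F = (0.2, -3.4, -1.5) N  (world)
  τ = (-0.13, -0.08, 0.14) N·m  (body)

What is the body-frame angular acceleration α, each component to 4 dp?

α = (-0.4507, -0.2514, 1.6200)

precession coupling ω×(Iω) = (-0.0624, -0.0448, 0.0104)
α = I⁻¹(τ − ω×Iω) = (-0.4507, -0.2514, 1.6200)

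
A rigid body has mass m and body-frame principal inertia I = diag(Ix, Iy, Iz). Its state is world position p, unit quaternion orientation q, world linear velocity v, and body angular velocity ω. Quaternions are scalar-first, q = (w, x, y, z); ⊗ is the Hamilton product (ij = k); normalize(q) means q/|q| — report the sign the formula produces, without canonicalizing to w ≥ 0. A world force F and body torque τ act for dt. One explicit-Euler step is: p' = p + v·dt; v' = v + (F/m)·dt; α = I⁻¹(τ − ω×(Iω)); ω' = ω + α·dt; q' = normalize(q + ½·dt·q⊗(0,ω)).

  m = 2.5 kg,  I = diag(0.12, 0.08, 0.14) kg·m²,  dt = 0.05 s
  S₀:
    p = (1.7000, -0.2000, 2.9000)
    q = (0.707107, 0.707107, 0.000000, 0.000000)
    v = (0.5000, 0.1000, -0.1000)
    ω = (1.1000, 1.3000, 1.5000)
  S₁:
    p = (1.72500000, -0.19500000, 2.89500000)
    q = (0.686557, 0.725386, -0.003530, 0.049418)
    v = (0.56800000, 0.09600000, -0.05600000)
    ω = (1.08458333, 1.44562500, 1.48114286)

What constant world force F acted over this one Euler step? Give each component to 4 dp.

Δv = v₁−v₀ = (0.06800000, -0.00400000, 0.04400000)
m·(v₁−v₀)/dt = (3.4000, -0.2000, 2.2000)

F = (3.4000, -0.2000, 2.2000)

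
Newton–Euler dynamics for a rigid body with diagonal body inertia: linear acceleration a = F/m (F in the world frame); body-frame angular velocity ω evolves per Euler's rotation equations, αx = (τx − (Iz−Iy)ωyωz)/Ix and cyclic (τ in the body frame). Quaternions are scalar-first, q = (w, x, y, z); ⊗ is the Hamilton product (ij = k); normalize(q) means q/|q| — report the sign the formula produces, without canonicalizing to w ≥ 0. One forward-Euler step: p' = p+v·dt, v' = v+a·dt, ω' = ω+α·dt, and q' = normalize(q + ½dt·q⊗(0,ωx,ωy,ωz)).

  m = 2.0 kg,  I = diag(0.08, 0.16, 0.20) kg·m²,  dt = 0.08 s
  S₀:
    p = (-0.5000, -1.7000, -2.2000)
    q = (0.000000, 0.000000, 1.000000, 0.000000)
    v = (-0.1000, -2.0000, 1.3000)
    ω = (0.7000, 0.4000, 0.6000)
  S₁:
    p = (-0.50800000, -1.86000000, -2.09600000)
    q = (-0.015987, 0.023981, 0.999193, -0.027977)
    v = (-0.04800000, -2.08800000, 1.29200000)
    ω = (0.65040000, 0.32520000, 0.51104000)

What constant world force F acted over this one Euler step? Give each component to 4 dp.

F = (1.3000, -2.2000, -0.2000)

v₁ − v₀ = (0.05200000, -0.08800000, -0.00800000)
applied force F = (1.3000, -2.2000, -0.2000)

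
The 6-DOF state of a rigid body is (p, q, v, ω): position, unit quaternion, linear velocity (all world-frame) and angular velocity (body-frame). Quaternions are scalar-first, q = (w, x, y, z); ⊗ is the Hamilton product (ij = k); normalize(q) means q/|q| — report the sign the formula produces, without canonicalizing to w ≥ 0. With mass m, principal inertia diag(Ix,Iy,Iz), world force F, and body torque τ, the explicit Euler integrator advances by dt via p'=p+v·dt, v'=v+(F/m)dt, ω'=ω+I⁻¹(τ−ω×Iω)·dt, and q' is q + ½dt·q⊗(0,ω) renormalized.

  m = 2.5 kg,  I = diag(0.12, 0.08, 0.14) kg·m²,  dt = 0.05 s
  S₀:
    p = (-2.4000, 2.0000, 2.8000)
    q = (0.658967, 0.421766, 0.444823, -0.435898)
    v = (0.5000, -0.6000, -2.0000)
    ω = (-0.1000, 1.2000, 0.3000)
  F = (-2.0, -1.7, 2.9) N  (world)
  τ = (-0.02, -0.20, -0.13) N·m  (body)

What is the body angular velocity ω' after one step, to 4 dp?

ω' = (-0.1173, 1.0746, 0.2519)

precession coupling ω×(Iω) = (0.0216, 0.0006, 0.0048)
angular accel α = (-0.3467, -2.5075, -0.9629)
ω + α·dt = (-0.1173, 1.0746, 0.2519)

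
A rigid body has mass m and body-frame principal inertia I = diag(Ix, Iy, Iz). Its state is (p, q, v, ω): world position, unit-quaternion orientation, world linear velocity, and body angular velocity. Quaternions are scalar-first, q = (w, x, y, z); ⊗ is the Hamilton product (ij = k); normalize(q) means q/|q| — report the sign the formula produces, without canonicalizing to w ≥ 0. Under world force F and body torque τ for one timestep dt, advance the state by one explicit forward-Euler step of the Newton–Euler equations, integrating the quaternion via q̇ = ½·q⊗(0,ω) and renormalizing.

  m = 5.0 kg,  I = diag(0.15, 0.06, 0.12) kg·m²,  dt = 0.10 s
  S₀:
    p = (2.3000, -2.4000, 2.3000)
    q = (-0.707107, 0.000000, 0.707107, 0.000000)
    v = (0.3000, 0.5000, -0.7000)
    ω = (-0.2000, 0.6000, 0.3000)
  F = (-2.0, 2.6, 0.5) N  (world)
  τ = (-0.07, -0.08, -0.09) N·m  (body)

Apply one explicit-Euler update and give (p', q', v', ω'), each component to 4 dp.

p' = (2.3300, -2.3500, 2.2300)
q' = (-0.7279, 0.0177, 0.6855, -0.0035)
v' = (0.2600, 0.5520, -0.6900)
ω' = (-0.2539, 0.4697, 0.2160)

α = I⁻¹(τ − ω×Iω) = (-0.5387, -1.3033, -0.8400)
new body rate ω' = (-0.2539, 0.4697, 0.2160)
2q̇ = q⊗(0,ω) = (-0.4242642, 0.3535535, -0.4242642, -0.0707107)
q + ½dt·q⊗(0,ω), renormalized = (-0.7279, 0.0177, 0.6855, -0.0035)
a = (-0.4000, 0.5200, 0.1000)
new position p' = (2.3300, -2.3500, 2.2300)
v' = v + a·dt = (0.2600, 0.5520, -0.6900)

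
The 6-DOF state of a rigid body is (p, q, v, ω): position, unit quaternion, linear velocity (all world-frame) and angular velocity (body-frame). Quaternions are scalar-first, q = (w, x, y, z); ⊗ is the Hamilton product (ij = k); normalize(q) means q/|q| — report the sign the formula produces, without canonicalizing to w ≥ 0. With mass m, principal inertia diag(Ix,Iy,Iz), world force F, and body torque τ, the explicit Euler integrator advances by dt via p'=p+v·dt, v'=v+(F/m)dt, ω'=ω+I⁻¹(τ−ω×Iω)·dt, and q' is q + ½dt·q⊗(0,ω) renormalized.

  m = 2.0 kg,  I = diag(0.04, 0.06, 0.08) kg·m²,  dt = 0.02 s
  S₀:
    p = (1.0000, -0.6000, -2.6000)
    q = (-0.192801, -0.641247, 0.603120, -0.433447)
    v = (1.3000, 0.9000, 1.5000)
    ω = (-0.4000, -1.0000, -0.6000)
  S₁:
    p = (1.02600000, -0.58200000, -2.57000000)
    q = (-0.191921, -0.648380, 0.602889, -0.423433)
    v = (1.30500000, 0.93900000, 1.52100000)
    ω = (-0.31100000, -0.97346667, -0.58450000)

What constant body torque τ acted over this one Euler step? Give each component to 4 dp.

τ = (0.1900, 0.0700, 0.0700)

rate change Δω = (0.08900000, 0.02653333, 0.01550000)
applied torque τ = (0.1900, 0.0700, 0.0700)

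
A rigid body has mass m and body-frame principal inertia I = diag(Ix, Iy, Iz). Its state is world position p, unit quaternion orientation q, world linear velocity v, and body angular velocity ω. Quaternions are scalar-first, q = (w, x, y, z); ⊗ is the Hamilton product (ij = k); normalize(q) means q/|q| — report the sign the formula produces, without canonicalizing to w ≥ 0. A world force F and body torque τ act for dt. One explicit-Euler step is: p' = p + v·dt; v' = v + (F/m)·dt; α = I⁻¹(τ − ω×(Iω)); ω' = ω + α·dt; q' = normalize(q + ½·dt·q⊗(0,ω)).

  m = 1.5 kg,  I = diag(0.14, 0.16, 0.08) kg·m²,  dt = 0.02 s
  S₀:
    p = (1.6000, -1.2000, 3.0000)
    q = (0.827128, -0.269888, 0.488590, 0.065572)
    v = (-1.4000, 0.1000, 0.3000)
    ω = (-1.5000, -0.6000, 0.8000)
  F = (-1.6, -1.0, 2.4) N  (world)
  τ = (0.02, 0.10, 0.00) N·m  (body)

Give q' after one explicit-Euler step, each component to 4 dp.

q' = (0.8254, -0.2779, 0.4847, 0.0811)

Hamilton product q⊗(0,ω) = (-0.1641356, -0.8104768, -0.3787244, 1.5565202)
q' = normalize(q + ½dt·q⊗(0,ω)) = (0.8254, -0.2779, 0.4847, 0.0811)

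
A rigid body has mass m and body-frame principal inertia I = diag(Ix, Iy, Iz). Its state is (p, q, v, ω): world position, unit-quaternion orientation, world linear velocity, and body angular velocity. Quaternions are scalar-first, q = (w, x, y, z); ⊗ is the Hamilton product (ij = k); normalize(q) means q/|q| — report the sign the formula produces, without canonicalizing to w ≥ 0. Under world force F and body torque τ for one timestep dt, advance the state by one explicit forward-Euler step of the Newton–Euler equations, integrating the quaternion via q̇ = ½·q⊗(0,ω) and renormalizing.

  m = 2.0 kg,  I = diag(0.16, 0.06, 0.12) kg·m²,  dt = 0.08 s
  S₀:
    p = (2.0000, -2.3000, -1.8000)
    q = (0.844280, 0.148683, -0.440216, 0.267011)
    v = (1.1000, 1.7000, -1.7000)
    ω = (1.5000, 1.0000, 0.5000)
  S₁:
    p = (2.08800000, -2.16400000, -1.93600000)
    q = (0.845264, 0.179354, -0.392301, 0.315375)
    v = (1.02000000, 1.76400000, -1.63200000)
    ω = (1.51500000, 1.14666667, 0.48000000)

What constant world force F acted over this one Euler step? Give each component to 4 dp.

F = (-2.0000, 1.6000, 1.7000)

velocity change Δv = (-0.08000000, 0.06400000, 0.06800000)
m·(v₁−v₀)/dt = (-2.0000, 1.6000, 1.7000)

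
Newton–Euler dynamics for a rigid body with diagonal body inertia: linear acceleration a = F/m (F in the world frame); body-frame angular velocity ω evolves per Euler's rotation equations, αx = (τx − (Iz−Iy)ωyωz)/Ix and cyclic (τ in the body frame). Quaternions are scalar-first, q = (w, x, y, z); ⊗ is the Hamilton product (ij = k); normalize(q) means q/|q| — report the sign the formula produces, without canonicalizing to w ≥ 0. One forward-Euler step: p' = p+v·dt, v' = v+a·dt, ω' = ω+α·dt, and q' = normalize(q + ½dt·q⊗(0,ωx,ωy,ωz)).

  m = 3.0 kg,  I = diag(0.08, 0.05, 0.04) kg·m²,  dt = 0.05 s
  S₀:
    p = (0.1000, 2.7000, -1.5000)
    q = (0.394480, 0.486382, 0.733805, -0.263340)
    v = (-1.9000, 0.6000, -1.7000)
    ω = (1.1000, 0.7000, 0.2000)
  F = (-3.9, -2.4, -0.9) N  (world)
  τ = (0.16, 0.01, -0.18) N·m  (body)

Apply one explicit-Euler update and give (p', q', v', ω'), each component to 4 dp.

a = F/m = (-1.3000, -0.8000, -0.3000)
p + v·dt = (0.0050, 2.7300, -1.5850)
new velocity v' = (-1.9650, 0.5600, -1.7150)
precession coupling ω×(Iω) = (-0.0014, 0.0088, -0.0231)
angular accel α = (2.0175, 0.0240, -3.9225)
new body rate ω' = (1.2009, 0.7012, 0.0039)
2q̇ = q⊗(0,ω) = (-0.9960157, 0.7650270, -0.1108144, -0.3878221)
updated quaternion q' = (0.3694, 0.5052, 0.7306, -0.2729)

p' = (0.0050, 2.7300, -1.5850)
q' = (0.3694, 0.5052, 0.7306, -0.2729)
v' = (-1.9650, 0.5600, -1.7150)
ω' = (1.2009, 0.7012, 0.0039)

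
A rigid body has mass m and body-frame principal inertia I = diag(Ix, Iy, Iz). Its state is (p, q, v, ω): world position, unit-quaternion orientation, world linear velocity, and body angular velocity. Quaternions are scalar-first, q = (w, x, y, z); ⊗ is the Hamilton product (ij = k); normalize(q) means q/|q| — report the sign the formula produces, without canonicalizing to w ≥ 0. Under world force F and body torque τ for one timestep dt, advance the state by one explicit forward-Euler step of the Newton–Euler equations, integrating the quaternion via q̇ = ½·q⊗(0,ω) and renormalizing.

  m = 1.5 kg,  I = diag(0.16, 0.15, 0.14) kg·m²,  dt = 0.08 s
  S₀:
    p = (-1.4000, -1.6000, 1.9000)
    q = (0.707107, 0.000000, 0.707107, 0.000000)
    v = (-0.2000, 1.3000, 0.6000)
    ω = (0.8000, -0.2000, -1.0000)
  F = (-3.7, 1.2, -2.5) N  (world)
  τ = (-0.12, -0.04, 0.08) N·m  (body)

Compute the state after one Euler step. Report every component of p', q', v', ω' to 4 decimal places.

new position p' = (-1.4160, -1.4960, 1.9480)
new velocity v' = (-0.3973, 1.3640, 0.4667)
(τ − ω×Iω)/I = (-0.7375, -0.1600, 0.5600)
new body rate ω' = (0.7410, -0.2128, -0.9552)
2q̇ = q⊗(0,ω) = (0.1414214, -0.1414214, -0.1414214, -1.2727926)
q + ½dt·q⊗(0,ω), renormalized = (0.7118, -0.0056, 0.7005, -0.0508)

p' = (-1.4160, -1.4960, 1.9480)
q' = (0.7118, -0.0056, 0.7005, -0.0508)
v' = (-0.3973, 1.3640, 0.4667)
ω' = (0.7410, -0.2128, -0.9552)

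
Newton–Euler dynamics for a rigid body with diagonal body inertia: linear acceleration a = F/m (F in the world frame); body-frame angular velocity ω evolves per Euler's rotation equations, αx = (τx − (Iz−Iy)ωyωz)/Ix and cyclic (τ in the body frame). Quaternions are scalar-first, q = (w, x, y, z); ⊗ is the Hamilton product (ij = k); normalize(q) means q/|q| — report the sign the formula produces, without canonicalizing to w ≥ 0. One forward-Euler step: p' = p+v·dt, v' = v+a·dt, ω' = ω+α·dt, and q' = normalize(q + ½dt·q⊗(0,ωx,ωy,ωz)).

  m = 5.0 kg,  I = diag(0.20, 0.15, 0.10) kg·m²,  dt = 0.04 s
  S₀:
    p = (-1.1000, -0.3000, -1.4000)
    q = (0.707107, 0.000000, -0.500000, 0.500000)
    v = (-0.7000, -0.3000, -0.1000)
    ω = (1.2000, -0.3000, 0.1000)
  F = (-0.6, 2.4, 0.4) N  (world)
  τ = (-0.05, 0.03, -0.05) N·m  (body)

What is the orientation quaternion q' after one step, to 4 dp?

2q̇ = q⊗(0,ω) = (-0.2000000, 0.9485284, 0.3878679, 0.6707107)
q + ½dt·q⊗(0,ω), renormalized = (0.7029, 0.0190, -0.4921, 0.5133)

q' = (0.7029, 0.0190, -0.4921, 0.5133)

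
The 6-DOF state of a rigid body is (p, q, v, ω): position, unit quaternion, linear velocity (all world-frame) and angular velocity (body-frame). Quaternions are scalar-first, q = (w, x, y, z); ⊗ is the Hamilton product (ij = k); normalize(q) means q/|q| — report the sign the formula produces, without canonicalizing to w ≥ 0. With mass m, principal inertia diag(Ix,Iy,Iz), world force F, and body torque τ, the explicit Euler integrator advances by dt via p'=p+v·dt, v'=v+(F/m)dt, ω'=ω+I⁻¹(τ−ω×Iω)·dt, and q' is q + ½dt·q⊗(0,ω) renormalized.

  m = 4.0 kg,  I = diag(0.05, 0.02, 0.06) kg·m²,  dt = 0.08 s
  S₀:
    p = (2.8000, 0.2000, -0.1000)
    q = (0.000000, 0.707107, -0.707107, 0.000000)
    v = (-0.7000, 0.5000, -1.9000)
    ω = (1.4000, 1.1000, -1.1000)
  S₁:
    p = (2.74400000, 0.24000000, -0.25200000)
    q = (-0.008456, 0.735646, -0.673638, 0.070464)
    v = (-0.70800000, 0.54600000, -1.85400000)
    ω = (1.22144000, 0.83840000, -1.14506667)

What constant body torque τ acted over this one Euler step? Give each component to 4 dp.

ω₁ − ω₀ = (-0.17856000, -0.26160000, -0.04506667)
I·α + gyro = (-0.1600, -0.0500, -0.0800)

τ = (-0.1600, -0.0500, -0.0800)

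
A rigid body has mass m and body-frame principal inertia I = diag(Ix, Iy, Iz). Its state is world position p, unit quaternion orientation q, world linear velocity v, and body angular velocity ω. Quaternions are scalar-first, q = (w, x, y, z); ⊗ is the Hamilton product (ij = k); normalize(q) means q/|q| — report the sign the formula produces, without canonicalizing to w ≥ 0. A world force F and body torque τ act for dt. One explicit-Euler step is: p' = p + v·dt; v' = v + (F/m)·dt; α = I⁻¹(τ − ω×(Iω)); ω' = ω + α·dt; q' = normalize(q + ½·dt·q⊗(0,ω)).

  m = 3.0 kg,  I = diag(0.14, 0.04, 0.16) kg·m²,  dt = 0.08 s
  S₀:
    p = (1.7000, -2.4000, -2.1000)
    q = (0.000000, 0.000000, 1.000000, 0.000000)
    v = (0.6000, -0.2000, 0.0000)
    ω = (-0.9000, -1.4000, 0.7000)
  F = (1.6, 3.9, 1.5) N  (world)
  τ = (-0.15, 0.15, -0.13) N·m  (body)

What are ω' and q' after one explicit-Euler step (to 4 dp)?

ω' = (-0.9185, -1.1252, 0.6980)
q' = (0.0559, 0.0279, 0.9974, 0.0359)

ω×(Iω) gyroscopic = (-0.1176, 0.0126, -0.1260)
(τ − ω×Iω)/I = (-0.2314, 3.4350, -0.0250)
ω' = ω + α·dt = (-0.9185, -1.1252, 0.6980)
q⊗(0,ω) = (1.4000000, 0.7000000, 0.0000000, 0.9000000)
q' = normalize(q + ½dt·q⊗(0,ω)) = (0.0559, 0.0279, 0.9974, 0.0359)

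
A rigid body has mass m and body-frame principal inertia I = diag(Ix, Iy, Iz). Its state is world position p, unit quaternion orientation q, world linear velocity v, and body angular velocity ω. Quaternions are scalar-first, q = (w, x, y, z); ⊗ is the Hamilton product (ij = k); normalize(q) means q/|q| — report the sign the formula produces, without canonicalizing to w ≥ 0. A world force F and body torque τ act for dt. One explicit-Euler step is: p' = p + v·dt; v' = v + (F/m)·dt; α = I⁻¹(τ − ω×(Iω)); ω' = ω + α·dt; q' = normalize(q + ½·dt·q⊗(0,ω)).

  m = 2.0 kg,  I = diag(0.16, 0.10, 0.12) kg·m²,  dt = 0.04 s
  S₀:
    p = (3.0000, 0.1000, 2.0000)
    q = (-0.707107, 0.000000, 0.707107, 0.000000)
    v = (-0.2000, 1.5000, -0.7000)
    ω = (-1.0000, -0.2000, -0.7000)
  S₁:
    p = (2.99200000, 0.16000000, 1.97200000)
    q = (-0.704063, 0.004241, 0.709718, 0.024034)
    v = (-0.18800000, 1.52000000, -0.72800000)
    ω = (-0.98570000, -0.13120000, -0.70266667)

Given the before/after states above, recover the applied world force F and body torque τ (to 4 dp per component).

rate change Δω = (0.01430000, 0.06880000, -0.00266667)
τ = I·(Δω/dt) + ω₀×(Iω₀) = (0.0600, 0.2000, -0.0200)
Δv = v₁−v₀ = (0.01200000, 0.02000000, -0.02800000)
m·(v₁−v₀)/dt = (0.6000, 1.0000, -1.4000)

F = (0.6000, 1.0000, -1.4000)
τ = (0.0600, 0.2000, -0.0200)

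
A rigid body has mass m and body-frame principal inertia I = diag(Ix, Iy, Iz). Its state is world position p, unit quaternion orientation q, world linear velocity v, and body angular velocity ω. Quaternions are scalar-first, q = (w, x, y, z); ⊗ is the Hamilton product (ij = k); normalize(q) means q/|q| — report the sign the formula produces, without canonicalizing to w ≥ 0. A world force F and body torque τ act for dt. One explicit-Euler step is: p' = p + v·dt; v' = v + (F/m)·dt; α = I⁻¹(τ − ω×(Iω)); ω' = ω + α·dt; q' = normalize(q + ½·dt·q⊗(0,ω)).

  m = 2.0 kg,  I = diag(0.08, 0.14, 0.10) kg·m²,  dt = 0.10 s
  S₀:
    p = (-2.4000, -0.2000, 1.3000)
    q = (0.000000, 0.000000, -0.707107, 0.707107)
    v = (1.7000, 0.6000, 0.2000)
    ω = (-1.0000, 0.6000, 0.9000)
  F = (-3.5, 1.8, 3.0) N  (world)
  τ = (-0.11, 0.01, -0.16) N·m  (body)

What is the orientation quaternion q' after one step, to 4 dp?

q' = (-0.0106, -0.0529, -0.7405, 0.6699)

2q̇ = q⊗(0,ω) = (-0.2121321, -1.0606605, -0.7071070, -0.7071070)
q' = normalize(q + ½dt·q⊗(0,ω)) = (-0.0106, -0.0529, -0.7405, 0.6699)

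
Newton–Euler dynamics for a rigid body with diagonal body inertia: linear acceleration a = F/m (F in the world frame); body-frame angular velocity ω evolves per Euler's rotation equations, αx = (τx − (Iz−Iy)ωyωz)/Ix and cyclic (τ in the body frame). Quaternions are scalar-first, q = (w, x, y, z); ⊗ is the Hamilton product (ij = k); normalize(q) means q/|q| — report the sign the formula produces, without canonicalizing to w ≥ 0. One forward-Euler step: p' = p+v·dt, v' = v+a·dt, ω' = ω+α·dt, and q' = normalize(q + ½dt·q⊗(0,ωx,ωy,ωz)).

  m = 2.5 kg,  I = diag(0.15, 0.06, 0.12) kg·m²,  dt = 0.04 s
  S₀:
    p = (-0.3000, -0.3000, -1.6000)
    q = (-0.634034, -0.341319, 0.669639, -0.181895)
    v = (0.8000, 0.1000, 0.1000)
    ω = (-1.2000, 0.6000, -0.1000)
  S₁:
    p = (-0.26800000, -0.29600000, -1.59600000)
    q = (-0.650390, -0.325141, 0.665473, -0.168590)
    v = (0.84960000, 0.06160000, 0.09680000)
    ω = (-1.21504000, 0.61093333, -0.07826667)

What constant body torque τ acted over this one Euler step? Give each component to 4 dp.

τ = (-0.0600, 0.0200, 0.1300)

rate change Δω = (-0.01504000, 0.01093333, 0.02173333)
τ = I·(Δω/dt) + ω₀×(Iω₀) = (-0.0600, 0.0200, 0.1300)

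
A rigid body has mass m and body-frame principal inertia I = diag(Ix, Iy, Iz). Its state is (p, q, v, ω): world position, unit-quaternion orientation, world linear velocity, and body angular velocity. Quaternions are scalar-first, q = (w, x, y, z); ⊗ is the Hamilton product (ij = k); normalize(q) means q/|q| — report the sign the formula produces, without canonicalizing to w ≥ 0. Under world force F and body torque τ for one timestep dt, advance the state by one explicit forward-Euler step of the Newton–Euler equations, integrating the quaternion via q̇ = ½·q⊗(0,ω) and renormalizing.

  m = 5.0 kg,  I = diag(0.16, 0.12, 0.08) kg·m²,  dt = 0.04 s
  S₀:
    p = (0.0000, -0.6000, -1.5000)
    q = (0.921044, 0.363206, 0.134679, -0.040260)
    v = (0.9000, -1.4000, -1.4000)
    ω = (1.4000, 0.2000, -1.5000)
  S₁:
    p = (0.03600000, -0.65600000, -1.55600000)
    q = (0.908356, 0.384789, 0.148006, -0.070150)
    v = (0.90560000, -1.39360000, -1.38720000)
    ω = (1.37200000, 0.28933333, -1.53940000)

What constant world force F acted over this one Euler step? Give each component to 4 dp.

velocity change Δv = (0.00560000, 0.00640000, 0.01280000)
m·(v₁−v₀)/dt = (0.7000, 0.8000, 1.6000)

F = (0.7000, 0.8000, 1.6000)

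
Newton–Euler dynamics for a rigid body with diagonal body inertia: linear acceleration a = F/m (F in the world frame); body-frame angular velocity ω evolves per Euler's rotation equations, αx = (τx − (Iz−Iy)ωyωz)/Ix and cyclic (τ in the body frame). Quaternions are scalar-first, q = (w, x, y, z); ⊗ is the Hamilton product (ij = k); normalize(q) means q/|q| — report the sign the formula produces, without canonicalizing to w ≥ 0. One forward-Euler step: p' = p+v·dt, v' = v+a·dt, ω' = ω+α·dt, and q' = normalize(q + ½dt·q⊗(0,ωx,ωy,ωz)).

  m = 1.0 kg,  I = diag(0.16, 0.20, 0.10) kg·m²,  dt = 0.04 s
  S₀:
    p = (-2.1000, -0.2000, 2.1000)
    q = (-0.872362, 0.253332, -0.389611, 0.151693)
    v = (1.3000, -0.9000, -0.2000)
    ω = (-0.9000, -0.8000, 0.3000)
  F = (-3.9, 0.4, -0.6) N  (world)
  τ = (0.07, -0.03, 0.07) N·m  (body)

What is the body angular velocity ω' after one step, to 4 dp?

ω' = (-0.8885, -0.8028, 0.3165)

α = I⁻¹(τ − ω×Iω) = (0.2875, -0.0690, 0.4120)
new body rate ω' = (-0.8885, -0.8028, 0.3165)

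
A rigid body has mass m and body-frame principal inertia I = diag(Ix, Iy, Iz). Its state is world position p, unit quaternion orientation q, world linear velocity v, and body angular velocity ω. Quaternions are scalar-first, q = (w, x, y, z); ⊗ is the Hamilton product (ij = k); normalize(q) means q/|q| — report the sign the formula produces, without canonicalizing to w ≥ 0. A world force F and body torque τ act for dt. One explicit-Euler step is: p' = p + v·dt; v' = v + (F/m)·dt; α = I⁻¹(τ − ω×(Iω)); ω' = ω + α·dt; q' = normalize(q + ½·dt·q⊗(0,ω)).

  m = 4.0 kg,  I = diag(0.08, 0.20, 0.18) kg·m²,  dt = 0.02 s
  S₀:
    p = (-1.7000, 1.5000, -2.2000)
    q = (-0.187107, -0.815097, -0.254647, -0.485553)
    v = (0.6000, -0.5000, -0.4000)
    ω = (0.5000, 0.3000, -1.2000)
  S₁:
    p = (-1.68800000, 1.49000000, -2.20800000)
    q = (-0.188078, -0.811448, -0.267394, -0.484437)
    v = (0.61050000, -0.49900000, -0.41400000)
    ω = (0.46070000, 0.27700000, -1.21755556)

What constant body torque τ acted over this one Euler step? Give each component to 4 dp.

τ = (-0.1500, -0.1700, -0.1400)

ω₁ − ω₀ = (-0.03930000, -0.02300000, -0.01755556)
I·α + gyro = (-0.1500, -0.1700, -0.1400)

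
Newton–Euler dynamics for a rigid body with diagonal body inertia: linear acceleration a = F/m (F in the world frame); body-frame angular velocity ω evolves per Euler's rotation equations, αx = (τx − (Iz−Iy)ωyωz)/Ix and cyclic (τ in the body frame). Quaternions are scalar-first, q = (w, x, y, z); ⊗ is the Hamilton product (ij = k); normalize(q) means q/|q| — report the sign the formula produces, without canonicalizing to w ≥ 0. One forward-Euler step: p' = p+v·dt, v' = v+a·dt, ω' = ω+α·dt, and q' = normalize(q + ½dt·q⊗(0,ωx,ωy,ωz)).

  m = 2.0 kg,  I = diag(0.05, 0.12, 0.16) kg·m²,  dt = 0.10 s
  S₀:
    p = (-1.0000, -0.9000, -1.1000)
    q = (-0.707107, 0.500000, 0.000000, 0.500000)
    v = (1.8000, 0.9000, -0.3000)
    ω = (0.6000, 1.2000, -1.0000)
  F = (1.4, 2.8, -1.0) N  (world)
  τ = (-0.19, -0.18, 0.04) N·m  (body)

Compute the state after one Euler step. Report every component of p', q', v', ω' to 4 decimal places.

angular accel α = (-2.8400, -2.0500, -0.0650)
ω + α·dt = (0.3160, 0.9950, -1.0065)
q⊗(0,ω) = (0.2000000, -1.0242642, -0.0485284, 1.3071070)
updated quaternion q' = (-0.6947, 0.4472, -0.0024, 0.5634)
linear accel F/m = (0.7000, 1.4000, -0.5000)
p + v·dt = (-0.8200, -0.8100, -1.1300)
v' = v + a·dt = (1.8700, 1.0400, -0.3500)

p' = (-0.8200, -0.8100, -1.1300)
q' = (-0.6947, 0.4472, -0.0024, 0.5634)
v' = (1.8700, 1.0400, -0.3500)
ω' = (0.3160, 0.9950, -1.0065)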